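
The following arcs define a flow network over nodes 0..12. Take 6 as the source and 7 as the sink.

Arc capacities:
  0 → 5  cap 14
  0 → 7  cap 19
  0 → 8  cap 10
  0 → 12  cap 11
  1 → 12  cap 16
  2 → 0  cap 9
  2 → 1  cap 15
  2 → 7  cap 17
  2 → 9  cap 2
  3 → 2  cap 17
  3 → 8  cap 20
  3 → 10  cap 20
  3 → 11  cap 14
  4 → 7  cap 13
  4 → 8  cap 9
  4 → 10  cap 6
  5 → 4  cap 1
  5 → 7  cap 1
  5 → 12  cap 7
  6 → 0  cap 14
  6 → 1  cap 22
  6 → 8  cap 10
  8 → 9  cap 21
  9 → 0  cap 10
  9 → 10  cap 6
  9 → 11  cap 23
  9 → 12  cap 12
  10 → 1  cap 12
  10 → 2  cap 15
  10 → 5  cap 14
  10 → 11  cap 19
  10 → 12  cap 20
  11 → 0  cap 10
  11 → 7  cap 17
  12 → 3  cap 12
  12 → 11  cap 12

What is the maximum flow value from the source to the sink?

Maximum flow value: 40

augment #1: 6→0→7 bottleneck 14, total now 14
augment #2: 6→1→12→11→7 bottleneck 12, total now 26
augment #3: 6→8→9→0→7 bottleneck 5, total now 31
augment #4: 6→8→9→11→7 bottleneck 5, total now 36
augment #5: 6→1→12→3→2→7 bottleneck 4, total now 40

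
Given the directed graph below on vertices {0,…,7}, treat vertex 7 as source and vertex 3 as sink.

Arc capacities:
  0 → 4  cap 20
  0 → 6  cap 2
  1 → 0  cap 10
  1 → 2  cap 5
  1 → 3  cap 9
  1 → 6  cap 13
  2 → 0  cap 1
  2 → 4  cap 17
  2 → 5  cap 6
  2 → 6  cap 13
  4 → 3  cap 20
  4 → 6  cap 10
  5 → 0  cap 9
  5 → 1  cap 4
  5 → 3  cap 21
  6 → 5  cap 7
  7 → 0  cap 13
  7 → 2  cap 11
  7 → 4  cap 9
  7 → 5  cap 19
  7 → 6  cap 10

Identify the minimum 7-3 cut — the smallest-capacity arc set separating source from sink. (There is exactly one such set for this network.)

Min-cut arcs: {(4,3), (5,1), (5,3)} (total capacity 45)

augment #1: 7→4→3 push 9
augment #2: 7→5→3 push 19
augment #3: 7→0→4→3 push 11
augment #4: 7→2→5→3 push 2
augment #5: 7→2→5→1→3 push 4
max flow = 45; residual-reachable set from 7 gives S-side
cut edges (S→T): {(4,3), (5,1), (5,3)} total cap 45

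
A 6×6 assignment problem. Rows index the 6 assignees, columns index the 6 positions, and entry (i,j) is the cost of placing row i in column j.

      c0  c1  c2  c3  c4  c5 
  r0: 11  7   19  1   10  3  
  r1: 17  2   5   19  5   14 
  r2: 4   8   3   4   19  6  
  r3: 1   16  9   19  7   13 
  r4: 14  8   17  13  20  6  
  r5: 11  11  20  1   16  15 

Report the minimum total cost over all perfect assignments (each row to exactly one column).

optimal assignment: row0→col5 (cost 3), row1→col4 (cost 5), row2→col2 (cost 3), row3→col0 (cost 1), row4→col1 (cost 8), row5→col3 (cost 1)
total = 3 + 5 + 3 + 1 + 8 + 1 = 21

Minimum assignment cost: 21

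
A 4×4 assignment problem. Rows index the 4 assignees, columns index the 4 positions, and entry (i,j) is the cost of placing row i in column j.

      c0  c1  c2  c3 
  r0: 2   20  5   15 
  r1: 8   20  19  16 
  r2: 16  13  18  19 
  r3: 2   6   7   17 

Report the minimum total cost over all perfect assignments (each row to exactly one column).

Minimum assignment cost: 36

optimal assignment: row0→col2 (cost 5), row1→col3 (cost 16), row2→col1 (cost 13), row3→col0 (cost 2)
total = 5 + 16 + 13 + 2 = 36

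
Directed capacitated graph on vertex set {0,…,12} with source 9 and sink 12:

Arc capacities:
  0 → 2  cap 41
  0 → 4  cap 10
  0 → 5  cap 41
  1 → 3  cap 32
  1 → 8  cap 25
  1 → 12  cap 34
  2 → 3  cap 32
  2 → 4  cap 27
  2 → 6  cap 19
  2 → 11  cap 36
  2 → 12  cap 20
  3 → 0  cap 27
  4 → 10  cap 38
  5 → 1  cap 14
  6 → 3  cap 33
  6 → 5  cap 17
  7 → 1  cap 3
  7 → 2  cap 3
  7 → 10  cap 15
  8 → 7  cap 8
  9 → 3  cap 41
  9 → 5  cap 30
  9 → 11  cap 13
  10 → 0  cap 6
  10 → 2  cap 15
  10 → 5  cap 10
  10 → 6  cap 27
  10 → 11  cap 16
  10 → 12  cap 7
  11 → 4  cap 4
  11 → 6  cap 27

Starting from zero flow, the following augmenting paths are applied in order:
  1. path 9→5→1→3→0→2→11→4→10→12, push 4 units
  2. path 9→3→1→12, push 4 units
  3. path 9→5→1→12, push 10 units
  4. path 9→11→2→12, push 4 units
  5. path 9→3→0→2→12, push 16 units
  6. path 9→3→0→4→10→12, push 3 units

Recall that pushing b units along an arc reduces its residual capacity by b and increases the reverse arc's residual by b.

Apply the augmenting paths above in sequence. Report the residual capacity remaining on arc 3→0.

Residual capacity of (3,0): 4

after path 1 (9→5→1→3→0→2→11→4→10→12, push 4): res(3,0)=23
after path 2 (9→3→1→12, push 4): res(3,0)=23
after path 3 (9→5→1→12, push 10): res(3,0)=23
after path 4 (9→11→2→12, push 4): res(3,0)=23
after path 5 (9→3→0→2→12, push 16): res(3,0)=7
after path 6 (9→3→0→4→10→12, push 3): res(3,0)=4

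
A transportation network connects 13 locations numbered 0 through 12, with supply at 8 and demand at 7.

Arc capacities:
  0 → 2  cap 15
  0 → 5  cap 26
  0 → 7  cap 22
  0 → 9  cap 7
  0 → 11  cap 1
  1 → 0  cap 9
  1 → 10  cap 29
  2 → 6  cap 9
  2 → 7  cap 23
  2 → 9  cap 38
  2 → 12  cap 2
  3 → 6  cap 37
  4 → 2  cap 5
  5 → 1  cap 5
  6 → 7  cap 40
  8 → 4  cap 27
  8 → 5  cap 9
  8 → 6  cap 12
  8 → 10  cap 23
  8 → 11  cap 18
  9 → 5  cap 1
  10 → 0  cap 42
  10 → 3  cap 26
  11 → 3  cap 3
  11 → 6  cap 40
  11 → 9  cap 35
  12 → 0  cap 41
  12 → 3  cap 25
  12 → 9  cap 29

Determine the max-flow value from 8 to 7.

augment #1: 8→6→7 bottleneck 12, total now 12
augment #2: 8→4→2→7 bottleneck 5, total now 17
augment #3: 8→10→0→7 bottleneck 22, total now 39
augment #4: 8→11→6→7 bottleneck 18, total now 57
augment #5: 8→10→0→2→7 bottleneck 1, total now 58
augment #6: 8→5→1→0→2→7 bottleneck 5, total now 63

Maximum flow value: 63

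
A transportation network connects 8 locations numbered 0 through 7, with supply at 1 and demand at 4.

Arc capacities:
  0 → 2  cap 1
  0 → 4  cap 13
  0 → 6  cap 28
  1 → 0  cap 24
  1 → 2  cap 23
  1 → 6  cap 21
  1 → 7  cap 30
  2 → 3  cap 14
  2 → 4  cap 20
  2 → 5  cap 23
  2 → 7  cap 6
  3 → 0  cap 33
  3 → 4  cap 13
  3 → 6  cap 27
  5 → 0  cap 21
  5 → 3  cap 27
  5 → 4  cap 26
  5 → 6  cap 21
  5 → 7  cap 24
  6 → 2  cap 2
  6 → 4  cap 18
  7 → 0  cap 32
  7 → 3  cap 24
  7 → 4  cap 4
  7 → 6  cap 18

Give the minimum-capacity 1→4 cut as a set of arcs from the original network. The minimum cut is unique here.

augment #1: 1→0→4 push 13
augment #2: 1→2→4 push 20
augment #3: 1→6→4 push 18
augment #4: 1→7→4 push 4
augment #5: 1→2→3→4 push 3
augment #6: 1→7→3→4 push 10
augment #7: 1→0→2→5→4 push 1
augment #8: 1→6→2→5→4 push 2
augment #9: 1→7→3→2→5→4 push 3
max flow = 74; residual-reachable set from 1 gives S-side
cut edges (S→T): {(0,2), (0,4), (1,2), (3,4), (6,2), (6,4), (7,4)} total cap 74

Min-cut arcs: {(0,2), (0,4), (1,2), (3,4), (6,2), (6,4), (7,4)} (total capacity 74)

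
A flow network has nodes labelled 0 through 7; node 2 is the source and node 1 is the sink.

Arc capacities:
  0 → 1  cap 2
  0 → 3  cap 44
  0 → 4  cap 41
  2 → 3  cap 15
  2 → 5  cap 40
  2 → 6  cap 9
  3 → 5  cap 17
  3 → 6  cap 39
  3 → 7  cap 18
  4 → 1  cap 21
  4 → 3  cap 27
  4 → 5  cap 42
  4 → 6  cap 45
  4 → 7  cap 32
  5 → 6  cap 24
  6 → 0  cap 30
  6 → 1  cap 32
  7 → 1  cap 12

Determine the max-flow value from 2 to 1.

Maximum flow value: 48

augment #1: 2→6→1 bottleneck 9, total now 9
augment #2: 2→3→6→1 bottleneck 15, total now 24
augment #3: 2→5→6→1 bottleneck 8, total now 32
augment #4: 2→5→6→0→1 bottleneck 2, total now 34
augment #5: 2→5→6→0→4→1 bottleneck 14, total now 48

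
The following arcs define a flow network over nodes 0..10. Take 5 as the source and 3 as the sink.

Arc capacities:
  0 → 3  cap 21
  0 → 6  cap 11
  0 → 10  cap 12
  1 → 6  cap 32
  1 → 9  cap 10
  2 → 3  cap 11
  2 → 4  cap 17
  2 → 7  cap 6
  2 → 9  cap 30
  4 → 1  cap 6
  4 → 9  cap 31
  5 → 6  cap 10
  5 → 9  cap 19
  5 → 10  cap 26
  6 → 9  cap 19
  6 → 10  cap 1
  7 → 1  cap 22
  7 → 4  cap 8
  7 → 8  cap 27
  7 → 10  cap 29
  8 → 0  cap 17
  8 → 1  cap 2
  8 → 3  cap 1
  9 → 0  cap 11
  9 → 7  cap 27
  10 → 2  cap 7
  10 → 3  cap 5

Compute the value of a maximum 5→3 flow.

augment #1: 5→10→3 bottleneck 5, total now 5
augment #2: 5→9→0→3 bottleneck 11, total now 16
augment #3: 5→10→2→3 bottleneck 7, total now 23
augment #4: 5→9→7→8→3 bottleneck 1, total now 24
augment #5: 5→9→7→8→0→3 bottleneck 7, total now 31
augment #6: 5→6→9→7→8→0→3 bottleneck 3, total now 34

Maximum flow value: 34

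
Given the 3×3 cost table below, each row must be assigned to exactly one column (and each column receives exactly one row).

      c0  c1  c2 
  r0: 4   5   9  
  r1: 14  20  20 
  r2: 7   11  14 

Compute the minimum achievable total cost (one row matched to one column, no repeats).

optimal assignment: row0→col1 (cost 5), row1→col2 (cost 20), row2→col0 (cost 7)
total = 5 + 20 + 7 = 32

Minimum assignment cost: 32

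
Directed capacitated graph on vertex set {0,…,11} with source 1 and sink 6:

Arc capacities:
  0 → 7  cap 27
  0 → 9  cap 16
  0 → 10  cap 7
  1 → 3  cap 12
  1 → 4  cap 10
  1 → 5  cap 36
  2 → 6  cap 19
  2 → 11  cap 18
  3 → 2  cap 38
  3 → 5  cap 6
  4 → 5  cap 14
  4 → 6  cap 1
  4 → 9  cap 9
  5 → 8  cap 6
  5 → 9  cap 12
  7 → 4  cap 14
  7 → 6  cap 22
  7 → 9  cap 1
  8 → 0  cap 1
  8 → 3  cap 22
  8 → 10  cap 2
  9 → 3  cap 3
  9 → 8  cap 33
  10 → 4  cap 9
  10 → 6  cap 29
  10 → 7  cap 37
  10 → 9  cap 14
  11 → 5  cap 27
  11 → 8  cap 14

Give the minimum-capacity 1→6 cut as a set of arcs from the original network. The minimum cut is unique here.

augment #1: 1→4→6 push 1
augment #2: 1→3→2→6 push 12
augment #3: 1→5→8→10→6 push 2
augment #4: 1→4→9→3→2→6 push 3
augment #5: 1→5→8→0→7→6 push 1
augment #6: 1→5→8→3→2→6 push 3
augment #7: 1→4→9→8→3→2→6 push 1
max flow = 23; residual-reachable set from 1 gives S-side
cut edges (S→T): {(2,6), (4,6), (8,0), (8,10)} total cap 23

Min-cut arcs: {(2,6), (4,6), (8,0), (8,10)} (total capacity 23)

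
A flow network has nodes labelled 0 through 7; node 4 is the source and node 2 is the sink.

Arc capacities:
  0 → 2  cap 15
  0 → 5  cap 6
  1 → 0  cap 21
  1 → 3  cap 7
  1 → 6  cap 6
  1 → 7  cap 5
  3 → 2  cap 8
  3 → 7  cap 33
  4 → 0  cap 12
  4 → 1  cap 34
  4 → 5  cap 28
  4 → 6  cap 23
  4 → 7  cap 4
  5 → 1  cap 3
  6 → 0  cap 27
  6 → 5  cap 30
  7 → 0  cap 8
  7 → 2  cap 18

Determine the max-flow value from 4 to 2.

augment #1: 4→0→2 bottleneck 12, total now 12
augment #2: 4→7→2 bottleneck 4, total now 16
augment #3: 4→1→0→2 bottleneck 3, total now 19
augment #4: 4→1→3→2 bottleneck 7, total now 26
augment #5: 4→1→7→2 bottleneck 5, total now 31

Maximum flow value: 31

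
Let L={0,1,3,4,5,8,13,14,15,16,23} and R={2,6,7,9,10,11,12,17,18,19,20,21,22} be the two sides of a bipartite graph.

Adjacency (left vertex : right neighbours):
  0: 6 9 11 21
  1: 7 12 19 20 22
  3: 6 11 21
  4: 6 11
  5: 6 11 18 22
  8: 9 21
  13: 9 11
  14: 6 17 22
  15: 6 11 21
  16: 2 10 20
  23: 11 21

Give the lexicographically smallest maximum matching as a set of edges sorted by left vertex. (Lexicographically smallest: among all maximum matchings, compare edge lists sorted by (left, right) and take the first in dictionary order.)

|M| = 8 (so the lex-smallest maximum matching has 8 edges)
process left vertices in ascending order; for each, take the smallest-labelled available neighbour that still permits 8 edges overall, or leave it unmatched if none does
lex-smallest matching: {0-6, 1-7, 3-11, 5-18, 8-9, 14-17, 15-21, 16-2}

Lex-smallest maximum matching: {(0,6), (1,7), (3,11), (5,18), (8,9), (14,17), (15,21), (16,2)}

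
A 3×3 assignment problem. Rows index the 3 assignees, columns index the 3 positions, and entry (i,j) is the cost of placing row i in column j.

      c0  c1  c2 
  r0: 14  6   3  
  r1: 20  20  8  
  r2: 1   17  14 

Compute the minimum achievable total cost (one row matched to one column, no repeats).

optimal assignment: row0→col1 (cost 6), row1→col2 (cost 8), row2→col0 (cost 1)
total = 6 + 8 + 1 = 15

Minimum assignment cost: 15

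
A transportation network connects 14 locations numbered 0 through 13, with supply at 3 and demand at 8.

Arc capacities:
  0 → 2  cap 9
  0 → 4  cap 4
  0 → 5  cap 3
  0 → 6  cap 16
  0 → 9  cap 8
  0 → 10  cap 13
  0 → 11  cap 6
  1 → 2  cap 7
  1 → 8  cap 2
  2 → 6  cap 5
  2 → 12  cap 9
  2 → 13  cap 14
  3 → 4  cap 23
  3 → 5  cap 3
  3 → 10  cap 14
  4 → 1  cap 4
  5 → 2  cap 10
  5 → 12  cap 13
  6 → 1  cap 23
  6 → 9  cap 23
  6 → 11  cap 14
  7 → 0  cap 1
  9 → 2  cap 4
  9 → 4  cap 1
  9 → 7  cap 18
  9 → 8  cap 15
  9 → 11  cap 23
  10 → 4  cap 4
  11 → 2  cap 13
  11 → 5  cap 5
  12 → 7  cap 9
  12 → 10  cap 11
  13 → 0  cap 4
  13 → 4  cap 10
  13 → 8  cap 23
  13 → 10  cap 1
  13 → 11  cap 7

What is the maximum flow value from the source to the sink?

augment #1: 3→4→1→8 bottleneck 2, total now 2
augment #2: 3→5→2→13→8 bottleneck 3, total now 5
augment #3: 3→4→1→2→13→8 bottleneck 2, total now 7

Maximum flow value: 7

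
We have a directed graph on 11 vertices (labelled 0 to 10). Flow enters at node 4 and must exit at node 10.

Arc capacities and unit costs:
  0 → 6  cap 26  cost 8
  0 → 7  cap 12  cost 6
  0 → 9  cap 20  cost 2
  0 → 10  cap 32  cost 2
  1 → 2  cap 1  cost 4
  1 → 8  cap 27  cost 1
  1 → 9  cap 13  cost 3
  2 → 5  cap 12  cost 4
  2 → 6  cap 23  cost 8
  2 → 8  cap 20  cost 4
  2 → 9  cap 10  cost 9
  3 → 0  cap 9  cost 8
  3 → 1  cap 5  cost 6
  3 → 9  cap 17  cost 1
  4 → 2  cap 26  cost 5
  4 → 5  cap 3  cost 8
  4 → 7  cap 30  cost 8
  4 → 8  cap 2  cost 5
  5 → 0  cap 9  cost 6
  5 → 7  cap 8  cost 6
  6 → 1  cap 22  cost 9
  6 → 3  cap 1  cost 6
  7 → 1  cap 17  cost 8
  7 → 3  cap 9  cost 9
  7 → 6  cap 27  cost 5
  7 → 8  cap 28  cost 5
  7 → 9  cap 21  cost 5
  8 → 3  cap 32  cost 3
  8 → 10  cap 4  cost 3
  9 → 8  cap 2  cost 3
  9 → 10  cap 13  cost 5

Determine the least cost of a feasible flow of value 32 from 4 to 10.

shortest-cost path #1: 4→8→10 push 2 @ unit cost 8 (adds 16)
shortest-cost path #2: 4→2→8→10 push 2 @ unit cost 12 (adds 24)
shortest-cost path #3: 4→5→0→10 push 3 @ unit cost 16 (adds 48)
shortest-cost path #4: 4→2→5→0→10 push 6 @ unit cost 17 (adds 102)
shortest-cost path #5: 4→7→9→10 push 13 @ unit cost 18 (adds 234)
shortest-cost path #6: 4→2→8→3→0→10 push 6 @ unit cost 22 (adds 132)
total cost = 556

Minimum cost for 32 units: 556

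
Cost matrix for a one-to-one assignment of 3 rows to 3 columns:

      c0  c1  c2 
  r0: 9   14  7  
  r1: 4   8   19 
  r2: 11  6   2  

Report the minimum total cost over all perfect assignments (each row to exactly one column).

optimal assignment: row0→col2 (cost 7), row1→col0 (cost 4), row2→col1 (cost 6)
total = 7 + 4 + 6 = 17

Minimum assignment cost: 17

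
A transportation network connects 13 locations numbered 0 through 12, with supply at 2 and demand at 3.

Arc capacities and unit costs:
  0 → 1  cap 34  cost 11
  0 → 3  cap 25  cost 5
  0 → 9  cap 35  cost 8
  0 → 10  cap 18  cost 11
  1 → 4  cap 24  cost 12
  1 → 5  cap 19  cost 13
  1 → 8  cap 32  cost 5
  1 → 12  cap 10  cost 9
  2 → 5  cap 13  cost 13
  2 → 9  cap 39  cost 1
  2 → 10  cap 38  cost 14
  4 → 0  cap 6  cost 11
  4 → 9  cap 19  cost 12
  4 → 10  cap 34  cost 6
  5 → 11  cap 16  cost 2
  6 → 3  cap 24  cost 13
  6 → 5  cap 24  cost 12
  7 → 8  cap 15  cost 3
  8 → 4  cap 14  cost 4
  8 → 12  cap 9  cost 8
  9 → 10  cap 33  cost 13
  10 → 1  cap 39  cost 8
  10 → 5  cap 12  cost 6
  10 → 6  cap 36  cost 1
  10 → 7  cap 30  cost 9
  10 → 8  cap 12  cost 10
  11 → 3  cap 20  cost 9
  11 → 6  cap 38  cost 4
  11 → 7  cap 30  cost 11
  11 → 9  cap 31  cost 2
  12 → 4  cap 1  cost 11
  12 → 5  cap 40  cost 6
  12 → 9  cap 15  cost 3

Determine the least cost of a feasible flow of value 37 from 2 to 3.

shortest-cost path #1: 2→5→11→3 push 13 @ unit cost 24 (adds 312)
shortest-cost path #2: 2→10→6→3 push 24 @ unit cost 28 (adds 672)
total cost = 984

Minimum cost for 37 units: 984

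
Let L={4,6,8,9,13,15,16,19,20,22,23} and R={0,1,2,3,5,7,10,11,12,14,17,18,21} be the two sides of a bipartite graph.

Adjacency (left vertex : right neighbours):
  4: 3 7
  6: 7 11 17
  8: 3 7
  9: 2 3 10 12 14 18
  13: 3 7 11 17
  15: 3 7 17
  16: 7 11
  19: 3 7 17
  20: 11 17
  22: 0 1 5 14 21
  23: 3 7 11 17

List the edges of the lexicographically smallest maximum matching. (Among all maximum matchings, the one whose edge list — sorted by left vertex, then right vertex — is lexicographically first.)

Lex-smallest maximum matching: {(4,3), (6,7), (9,2), (13,11), (15,17), (22,0)}

|M| = 6 (so the lex-smallest maximum matching has 6 edges)
process left vertices in ascending order; for each, take the smallest-labelled available neighbour that still permits 6 edges overall, or leave it unmatched if none does
lex-smallest matching: {4-3, 6-7, 9-2, 13-11, 15-17, 22-0}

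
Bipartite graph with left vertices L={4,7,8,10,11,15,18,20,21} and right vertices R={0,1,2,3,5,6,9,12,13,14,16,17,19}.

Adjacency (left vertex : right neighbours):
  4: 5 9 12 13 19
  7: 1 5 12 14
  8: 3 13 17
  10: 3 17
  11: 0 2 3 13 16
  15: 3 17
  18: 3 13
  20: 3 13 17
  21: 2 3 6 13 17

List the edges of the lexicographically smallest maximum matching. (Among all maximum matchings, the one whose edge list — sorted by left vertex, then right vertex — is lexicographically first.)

|M| = 7 (so the lex-smallest maximum matching has 7 edges)
process left vertices in ascending order; for each, take the smallest-labelled available neighbour that still permits 7 edges overall, or leave it unmatched if none does
lex-smallest matching: {4-5, 7-1, 8-3, 10-17, 11-0, 18-13, 21-2}

Lex-smallest maximum matching: {(4,5), (7,1), (8,3), (10,17), (11,0), (18,13), (21,2)}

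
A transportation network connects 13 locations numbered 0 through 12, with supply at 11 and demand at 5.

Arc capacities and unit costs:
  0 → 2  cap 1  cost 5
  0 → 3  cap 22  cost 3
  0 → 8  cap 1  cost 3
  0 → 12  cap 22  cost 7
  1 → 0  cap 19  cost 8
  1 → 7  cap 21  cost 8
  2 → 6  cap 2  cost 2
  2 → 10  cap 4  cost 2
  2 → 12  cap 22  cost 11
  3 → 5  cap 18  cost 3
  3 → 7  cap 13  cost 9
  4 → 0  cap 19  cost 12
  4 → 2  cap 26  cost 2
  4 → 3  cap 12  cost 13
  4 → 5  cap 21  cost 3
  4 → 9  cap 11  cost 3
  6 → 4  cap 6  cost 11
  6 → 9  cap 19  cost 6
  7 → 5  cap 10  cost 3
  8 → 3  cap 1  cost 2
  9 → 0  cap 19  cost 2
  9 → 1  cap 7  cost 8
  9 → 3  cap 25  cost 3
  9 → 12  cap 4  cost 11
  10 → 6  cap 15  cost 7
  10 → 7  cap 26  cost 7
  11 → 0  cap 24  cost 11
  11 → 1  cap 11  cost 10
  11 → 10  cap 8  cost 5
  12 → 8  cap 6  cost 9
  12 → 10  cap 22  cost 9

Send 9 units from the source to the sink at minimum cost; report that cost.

Minimum cost for 9 units: 137

shortest-cost path #1: 11→10→7→5 push 8 @ unit cost 15 (adds 120)
shortest-cost path #2: 11→0→3→5 push 1 @ unit cost 17 (adds 17)
total cost = 137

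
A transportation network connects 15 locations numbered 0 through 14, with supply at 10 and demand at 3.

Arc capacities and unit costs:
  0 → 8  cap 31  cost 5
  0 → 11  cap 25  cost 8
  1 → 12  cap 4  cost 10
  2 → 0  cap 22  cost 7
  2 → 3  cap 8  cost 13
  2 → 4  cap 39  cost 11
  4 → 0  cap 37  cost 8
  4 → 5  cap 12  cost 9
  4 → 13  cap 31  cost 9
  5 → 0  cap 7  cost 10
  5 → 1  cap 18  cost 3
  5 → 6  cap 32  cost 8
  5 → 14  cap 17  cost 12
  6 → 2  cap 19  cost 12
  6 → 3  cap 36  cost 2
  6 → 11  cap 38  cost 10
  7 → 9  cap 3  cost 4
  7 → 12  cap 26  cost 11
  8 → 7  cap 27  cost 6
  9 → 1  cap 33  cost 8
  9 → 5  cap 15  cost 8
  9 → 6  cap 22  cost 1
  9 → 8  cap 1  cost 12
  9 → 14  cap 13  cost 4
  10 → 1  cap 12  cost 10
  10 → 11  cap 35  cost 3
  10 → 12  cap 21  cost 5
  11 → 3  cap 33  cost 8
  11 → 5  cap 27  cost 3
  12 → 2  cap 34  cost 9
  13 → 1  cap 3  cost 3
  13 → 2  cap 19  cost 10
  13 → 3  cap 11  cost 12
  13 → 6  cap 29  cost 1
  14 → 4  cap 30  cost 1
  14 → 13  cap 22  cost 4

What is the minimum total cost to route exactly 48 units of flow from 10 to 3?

shortest-cost path #1: 10→11→3 push 33 @ unit cost 11 (adds 363)
shortest-cost path #2: 10→11→5→6→3 push 2 @ unit cost 16 (adds 32)
shortest-cost path #3: 10→12→2→3 push 8 @ unit cost 27 (adds 216)
shortest-cost path #4: 10→12→2→4→13→6→3 push 5 @ unit cost 37 (adds 185)
total cost = 796

Minimum cost for 48 units: 796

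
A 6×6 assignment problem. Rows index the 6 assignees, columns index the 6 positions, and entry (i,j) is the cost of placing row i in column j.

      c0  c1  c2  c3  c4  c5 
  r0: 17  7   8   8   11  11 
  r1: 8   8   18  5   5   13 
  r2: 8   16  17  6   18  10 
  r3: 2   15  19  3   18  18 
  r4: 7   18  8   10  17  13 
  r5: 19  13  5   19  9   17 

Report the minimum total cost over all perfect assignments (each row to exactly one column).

Minimum assignment cost: 37

optimal assignment: row0→col1 (cost 7), row1→col4 (cost 5), row2→col5 (cost 10), row3→col3 (cost 3), row4→col0 (cost 7), row5→col2 (cost 5)
total = 7 + 5 + 10 + 3 + 7 + 5 = 37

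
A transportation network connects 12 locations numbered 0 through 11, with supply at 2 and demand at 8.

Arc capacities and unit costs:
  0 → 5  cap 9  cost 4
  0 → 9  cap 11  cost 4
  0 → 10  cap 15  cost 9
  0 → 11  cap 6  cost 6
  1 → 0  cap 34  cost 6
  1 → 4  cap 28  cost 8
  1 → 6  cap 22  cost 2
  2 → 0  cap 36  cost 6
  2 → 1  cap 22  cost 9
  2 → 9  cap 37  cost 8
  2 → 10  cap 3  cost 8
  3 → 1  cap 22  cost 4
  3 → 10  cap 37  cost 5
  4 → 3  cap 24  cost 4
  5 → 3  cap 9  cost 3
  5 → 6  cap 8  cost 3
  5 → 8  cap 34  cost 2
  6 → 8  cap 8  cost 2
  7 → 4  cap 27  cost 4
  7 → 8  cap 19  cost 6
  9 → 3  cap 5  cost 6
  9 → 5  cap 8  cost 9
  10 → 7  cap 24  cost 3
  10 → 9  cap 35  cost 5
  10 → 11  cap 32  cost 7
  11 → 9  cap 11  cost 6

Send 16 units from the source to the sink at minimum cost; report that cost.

shortest-cost path #1: 2→0→5→8 push 9 @ unit cost 12 (adds 108)
shortest-cost path #2: 2→1→6→8 push 7 @ unit cost 13 (adds 91)
total cost = 199

Minimum cost for 16 units: 199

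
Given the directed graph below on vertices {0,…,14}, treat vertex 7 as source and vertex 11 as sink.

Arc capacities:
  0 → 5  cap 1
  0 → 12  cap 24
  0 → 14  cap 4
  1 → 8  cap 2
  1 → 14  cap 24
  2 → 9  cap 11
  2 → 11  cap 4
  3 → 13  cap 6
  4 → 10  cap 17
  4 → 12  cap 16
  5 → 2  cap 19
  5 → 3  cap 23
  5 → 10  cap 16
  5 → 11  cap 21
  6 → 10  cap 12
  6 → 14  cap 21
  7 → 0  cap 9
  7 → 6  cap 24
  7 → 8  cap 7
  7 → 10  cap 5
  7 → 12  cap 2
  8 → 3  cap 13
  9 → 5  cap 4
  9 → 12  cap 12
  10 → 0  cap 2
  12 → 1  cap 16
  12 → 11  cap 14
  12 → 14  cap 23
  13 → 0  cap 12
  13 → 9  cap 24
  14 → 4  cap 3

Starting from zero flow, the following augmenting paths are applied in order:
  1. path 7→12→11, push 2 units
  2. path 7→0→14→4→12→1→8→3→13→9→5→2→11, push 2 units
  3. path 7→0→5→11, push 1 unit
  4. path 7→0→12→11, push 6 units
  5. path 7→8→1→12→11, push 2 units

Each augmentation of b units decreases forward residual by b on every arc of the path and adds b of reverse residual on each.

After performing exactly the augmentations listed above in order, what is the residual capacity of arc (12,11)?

after path 1 (7→12→11, push 2): res(12,11)=12
after path 2 (7→0→14→4→12→1→8→3→13→9→5→2→11, push 2): res(12,11)=12
after path 3 (7→0→5→11, push 1): res(12,11)=12
after path 4 (7→0→12→11, push 6): res(12,11)=6
after path 5 (7→8→1→12→11, push 2): res(12,11)=4

Residual capacity of (12,11): 4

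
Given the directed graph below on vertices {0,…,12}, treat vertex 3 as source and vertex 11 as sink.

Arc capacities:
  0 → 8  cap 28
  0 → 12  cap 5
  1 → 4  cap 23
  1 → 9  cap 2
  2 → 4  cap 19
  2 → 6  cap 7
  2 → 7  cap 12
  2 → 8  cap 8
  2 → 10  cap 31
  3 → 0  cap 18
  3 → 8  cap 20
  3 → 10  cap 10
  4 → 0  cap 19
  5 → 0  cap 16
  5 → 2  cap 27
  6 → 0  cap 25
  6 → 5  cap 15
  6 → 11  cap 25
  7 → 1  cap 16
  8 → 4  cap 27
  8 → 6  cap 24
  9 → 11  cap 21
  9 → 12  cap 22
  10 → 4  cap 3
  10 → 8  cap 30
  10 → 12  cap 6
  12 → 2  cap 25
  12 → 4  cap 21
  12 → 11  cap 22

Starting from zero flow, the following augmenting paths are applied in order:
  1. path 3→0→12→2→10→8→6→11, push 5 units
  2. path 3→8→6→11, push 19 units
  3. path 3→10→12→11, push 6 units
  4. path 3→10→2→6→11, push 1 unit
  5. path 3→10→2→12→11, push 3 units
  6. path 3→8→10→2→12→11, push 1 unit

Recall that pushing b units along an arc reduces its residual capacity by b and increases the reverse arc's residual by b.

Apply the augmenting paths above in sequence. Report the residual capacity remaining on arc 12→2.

after path 1 (3→0→12→2→10→8→6→11, push 5): res(12,2)=20
after path 2 (3→8→6→11, push 19): res(12,2)=20
after path 3 (3→10→12→11, push 6): res(12,2)=20
after path 4 (3→10→2→6→11, push 1): res(12,2)=20
after path 5 (3→10→2→12→11, push 3): res(12,2)=23
after path 6 (3→8→10→2→12→11, push 1): res(12,2)=24

Residual capacity of (12,2): 24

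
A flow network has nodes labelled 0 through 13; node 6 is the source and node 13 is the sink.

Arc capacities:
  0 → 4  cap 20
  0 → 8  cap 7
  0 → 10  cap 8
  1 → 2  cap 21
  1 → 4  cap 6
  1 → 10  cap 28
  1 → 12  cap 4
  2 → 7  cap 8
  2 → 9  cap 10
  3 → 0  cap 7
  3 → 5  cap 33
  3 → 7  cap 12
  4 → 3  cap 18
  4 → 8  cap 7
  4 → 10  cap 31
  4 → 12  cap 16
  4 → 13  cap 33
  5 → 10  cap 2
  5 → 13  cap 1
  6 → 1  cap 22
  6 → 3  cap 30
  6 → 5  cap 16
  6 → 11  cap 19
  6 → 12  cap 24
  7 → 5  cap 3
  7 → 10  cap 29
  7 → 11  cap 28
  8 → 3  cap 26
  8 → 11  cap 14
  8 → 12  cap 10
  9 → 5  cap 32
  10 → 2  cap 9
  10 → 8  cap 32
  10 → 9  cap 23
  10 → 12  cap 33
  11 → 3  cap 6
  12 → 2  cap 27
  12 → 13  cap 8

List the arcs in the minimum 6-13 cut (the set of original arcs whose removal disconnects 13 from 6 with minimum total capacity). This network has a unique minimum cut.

Min-cut arcs: {(1,4), (3,0), (5,13), (12,13)} (total capacity 22)

augment #1: 6→5→13 push 1
augment #2: 6→12→13 push 8
augment #3: 6→1→4→13 push 6
augment #4: 6→3→0→4→13 push 7
max flow = 22; residual-reachable set from 6 gives S-side
cut edges (S→T): {(1,4), (3,0), (5,13), (12,13)} total cap 22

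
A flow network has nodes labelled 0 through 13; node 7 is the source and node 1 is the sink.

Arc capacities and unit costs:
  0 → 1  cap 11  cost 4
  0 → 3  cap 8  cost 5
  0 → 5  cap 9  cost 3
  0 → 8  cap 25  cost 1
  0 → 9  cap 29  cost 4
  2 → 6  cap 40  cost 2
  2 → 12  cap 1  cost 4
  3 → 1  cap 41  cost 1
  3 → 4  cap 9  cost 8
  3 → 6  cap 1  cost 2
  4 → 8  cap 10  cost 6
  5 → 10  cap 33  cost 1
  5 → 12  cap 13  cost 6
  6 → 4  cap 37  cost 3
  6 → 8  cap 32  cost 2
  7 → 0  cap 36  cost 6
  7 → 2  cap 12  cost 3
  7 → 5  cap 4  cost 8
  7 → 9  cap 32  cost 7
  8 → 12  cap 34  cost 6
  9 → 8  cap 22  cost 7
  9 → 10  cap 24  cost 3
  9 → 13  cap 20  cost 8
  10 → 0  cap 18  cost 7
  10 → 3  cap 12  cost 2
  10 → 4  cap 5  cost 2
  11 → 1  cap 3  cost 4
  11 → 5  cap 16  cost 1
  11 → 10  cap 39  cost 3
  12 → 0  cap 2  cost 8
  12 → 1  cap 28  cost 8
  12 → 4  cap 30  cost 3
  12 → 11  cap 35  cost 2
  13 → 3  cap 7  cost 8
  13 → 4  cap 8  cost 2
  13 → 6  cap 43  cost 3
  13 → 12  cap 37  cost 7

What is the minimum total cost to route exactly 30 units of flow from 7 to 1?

Minimum cost for 30 units: 345

shortest-cost path #1: 7→0→1 push 11 @ unit cost 10 (adds 110)
shortest-cost path #2: 7→0→3→1 push 8 @ unit cost 12 (adds 96)
shortest-cost path #3: 7→5→10→3→1 push 4 @ unit cost 12 (adds 48)
shortest-cost path #4: 7→9→10→3→1 push 7 @ unit cost 13 (adds 91)
total cost = 345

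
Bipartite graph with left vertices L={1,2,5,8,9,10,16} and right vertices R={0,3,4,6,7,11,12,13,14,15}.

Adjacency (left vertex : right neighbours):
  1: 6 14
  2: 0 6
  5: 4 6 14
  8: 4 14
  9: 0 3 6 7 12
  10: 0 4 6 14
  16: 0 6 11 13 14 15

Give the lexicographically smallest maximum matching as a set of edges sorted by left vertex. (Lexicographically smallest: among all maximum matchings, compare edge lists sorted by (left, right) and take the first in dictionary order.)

Lex-smallest maximum matching: {(1,6), (2,0), (5,4), (8,14), (9,3), (16,11)}

|M| = 6 (so the lex-smallest maximum matching has 6 edges)
process left vertices in ascending order; for each, take the smallest-labelled available neighbour that still permits 6 edges overall, or leave it unmatched if none does
lex-smallest matching: {1-6, 2-0, 5-4, 8-14, 9-3, 16-11}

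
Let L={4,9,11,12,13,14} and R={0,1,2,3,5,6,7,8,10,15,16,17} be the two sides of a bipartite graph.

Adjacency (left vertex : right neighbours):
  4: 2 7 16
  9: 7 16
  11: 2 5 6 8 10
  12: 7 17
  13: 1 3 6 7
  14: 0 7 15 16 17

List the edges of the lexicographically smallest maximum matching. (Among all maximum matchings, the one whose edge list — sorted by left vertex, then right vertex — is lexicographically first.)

Lex-smallest maximum matching: {(4,2), (9,7), (11,5), (12,17), (13,1), (14,0)}

|M| = 6 (so the lex-smallest maximum matching has 6 edges)
process left vertices in ascending order; for each, take the smallest-labelled available neighbour that still permits 6 edges overall, or leave it unmatched if none does
lex-smallest matching: {4-2, 9-7, 11-5, 12-17, 13-1, 14-0}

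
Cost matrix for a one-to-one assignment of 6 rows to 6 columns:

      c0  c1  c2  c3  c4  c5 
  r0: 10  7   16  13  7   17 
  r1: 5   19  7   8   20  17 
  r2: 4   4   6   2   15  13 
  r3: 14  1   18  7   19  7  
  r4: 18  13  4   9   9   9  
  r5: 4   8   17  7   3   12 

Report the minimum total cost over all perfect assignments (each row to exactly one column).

optimal assignment: row0→col1 (cost 7), row1→col0 (cost 5), row2→col3 (cost 2), row3→col5 (cost 7), row4→col2 (cost 4), row5→col4 (cost 3)
total = 7 + 5 + 2 + 7 + 4 + 3 = 28

Minimum assignment cost: 28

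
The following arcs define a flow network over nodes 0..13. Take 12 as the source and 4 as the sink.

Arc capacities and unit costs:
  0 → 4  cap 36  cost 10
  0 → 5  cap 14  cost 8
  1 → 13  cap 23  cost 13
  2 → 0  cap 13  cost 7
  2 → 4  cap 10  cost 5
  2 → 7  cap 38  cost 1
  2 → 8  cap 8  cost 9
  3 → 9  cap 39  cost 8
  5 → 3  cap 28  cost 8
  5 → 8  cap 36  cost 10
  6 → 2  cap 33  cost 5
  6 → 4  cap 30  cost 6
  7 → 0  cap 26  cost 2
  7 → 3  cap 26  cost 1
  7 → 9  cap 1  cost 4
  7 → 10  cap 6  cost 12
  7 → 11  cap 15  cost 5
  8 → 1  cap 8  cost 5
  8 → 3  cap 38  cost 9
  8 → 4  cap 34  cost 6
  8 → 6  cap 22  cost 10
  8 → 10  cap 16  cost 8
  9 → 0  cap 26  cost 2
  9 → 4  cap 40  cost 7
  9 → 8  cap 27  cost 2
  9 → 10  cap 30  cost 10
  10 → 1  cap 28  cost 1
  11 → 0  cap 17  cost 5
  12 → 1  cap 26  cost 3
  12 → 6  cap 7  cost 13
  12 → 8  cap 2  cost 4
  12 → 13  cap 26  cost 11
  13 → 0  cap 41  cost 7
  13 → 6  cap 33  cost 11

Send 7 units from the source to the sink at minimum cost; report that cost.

shortest-cost path #1: 12→8→4 push 2 @ unit cost 10 (adds 20)
shortest-cost path #2: 12→6→4 push 5 @ unit cost 19 (adds 95)
total cost = 115

Minimum cost for 7 units: 115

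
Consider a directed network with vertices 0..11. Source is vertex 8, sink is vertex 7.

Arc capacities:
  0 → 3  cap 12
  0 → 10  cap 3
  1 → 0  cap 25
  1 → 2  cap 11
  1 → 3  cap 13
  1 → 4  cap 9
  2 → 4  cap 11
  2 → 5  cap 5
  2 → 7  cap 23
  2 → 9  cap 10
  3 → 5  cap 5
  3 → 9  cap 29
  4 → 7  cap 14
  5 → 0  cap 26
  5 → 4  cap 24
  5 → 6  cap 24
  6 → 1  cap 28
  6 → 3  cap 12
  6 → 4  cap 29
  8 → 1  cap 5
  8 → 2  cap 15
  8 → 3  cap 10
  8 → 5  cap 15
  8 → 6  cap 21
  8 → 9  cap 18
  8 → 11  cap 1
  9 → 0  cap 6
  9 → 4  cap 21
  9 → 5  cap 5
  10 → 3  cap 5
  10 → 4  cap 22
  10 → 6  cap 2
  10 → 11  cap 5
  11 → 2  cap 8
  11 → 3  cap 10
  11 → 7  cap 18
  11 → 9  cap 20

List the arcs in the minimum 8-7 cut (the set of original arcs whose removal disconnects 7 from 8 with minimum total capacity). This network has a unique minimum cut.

Min-cut arcs: {(0,10), (2,7), (4,7), (8,11)} (total capacity 41)

augment #1: 8→2→7 push 15
augment #2: 8→11→7 push 1
augment #3: 8→1→2→7 push 5
augment #4: 8→5→4→7 push 14
augment #5: 8→6→1→2→7 push 3
augment #6: 8→5→0→10→11→7 push 1
augment #7: 8→9→0→10→11→7 push 2
max flow = 41; residual-reachable set from 8 gives S-side
cut edges (S→T): {(0,10), (2,7), (4,7), (8,11)} total cap 41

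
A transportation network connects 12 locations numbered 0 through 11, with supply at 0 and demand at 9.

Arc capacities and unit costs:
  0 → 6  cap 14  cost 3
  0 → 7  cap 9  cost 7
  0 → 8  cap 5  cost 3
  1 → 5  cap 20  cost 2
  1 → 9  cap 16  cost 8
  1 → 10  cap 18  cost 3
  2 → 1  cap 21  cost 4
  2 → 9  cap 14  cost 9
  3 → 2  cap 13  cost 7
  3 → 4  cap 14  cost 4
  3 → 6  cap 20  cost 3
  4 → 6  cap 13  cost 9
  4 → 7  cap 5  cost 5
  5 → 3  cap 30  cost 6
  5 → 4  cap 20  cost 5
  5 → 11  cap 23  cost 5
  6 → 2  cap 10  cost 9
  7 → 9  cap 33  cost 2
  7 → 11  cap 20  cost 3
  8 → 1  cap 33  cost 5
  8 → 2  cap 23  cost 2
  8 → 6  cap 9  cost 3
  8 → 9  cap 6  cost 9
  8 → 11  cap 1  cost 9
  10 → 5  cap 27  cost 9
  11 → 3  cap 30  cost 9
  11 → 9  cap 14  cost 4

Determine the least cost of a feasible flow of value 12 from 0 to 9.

shortest-cost path #1: 0→7→9 push 9 @ unit cost 9 (adds 81)
shortest-cost path #2: 0→8→9 push 3 @ unit cost 12 (adds 36)
total cost = 117

Minimum cost for 12 units: 117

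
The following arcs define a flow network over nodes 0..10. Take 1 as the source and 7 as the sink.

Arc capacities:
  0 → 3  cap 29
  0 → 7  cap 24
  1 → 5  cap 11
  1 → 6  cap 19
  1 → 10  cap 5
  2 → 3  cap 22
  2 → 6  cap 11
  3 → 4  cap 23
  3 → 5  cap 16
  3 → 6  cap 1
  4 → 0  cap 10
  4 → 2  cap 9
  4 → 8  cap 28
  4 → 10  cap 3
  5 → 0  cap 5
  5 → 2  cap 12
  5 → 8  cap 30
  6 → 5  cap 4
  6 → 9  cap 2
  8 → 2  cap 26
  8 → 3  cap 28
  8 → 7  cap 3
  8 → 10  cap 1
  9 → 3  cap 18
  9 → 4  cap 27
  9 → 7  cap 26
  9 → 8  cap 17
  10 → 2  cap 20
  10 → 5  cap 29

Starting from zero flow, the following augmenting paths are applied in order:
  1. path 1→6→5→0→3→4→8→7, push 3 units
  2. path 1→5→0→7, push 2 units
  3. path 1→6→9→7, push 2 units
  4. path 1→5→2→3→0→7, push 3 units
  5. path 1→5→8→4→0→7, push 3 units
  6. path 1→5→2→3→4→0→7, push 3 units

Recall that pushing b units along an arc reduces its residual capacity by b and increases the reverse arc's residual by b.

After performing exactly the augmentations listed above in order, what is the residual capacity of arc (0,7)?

after path 1 (1→6→5→0→3→4→8→7, push 3): res(0,7)=24
after path 2 (1→5→0→7, push 2): res(0,7)=22
after path 3 (1→6→9→7, push 2): res(0,7)=22
after path 4 (1→5→2→3→0→7, push 3): res(0,7)=19
after path 5 (1→5→8→4→0→7, push 3): res(0,7)=16
after path 6 (1→5→2→3→4→0→7, push 3): res(0,7)=13

Residual capacity of (0,7): 13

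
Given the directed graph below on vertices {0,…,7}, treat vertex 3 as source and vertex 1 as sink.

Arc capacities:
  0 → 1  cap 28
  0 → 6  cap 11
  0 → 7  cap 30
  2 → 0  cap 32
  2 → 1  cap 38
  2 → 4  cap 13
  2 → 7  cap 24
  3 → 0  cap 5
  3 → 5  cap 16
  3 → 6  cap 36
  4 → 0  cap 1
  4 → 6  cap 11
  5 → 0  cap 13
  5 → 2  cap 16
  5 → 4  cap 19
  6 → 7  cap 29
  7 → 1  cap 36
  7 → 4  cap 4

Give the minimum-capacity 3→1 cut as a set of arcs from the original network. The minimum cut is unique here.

Min-cut arcs: {(3,0), (3,5), (6,7)} (total capacity 50)

augment #1: 3→0→1 push 5
augment #2: 3→5→0→1 push 13
augment #3: 3→5→2→1 push 3
augment #4: 3→6→7→1 push 29
max flow = 50; residual-reachable set from 3 gives S-side
cut edges (S→T): {(3,0), (3,5), (6,7)} total cap 50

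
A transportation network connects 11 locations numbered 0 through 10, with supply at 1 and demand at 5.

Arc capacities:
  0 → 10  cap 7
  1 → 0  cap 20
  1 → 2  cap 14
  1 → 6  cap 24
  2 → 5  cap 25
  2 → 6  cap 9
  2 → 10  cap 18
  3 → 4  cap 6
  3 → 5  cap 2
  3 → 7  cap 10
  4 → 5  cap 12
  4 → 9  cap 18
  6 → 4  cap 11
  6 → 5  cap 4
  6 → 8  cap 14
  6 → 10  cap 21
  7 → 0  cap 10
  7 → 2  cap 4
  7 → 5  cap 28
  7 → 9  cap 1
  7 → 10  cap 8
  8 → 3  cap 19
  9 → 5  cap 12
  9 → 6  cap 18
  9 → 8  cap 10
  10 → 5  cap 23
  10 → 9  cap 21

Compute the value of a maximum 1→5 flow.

augment #1: 1→2→5 bottleneck 14, total now 14
augment #2: 1→6→5 bottleneck 4, total now 18
augment #3: 1→0→10→5 bottleneck 7, total now 25
augment #4: 1→6→4→5 bottleneck 11, total now 36
augment #5: 1→6→10→5 bottleneck 9, total now 45

Maximum flow value: 45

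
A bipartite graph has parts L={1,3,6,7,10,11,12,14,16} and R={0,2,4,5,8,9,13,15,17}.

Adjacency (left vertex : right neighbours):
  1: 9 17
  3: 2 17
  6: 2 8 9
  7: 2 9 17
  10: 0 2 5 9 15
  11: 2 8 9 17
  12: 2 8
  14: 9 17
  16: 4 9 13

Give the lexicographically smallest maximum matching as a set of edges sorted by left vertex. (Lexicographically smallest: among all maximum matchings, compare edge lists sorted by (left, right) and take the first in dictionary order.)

|M| = 6 (so the lex-smallest maximum matching has 6 edges)
process left vertices in ascending order; for each, take the smallest-labelled available neighbour that still permits 6 edges overall, or leave it unmatched if none does
lex-smallest matching: {1-9, 3-2, 6-8, 7-17, 10-0, 16-4}

Lex-smallest maximum matching: {(1,9), (3,2), (6,8), (7,17), (10,0), (16,4)}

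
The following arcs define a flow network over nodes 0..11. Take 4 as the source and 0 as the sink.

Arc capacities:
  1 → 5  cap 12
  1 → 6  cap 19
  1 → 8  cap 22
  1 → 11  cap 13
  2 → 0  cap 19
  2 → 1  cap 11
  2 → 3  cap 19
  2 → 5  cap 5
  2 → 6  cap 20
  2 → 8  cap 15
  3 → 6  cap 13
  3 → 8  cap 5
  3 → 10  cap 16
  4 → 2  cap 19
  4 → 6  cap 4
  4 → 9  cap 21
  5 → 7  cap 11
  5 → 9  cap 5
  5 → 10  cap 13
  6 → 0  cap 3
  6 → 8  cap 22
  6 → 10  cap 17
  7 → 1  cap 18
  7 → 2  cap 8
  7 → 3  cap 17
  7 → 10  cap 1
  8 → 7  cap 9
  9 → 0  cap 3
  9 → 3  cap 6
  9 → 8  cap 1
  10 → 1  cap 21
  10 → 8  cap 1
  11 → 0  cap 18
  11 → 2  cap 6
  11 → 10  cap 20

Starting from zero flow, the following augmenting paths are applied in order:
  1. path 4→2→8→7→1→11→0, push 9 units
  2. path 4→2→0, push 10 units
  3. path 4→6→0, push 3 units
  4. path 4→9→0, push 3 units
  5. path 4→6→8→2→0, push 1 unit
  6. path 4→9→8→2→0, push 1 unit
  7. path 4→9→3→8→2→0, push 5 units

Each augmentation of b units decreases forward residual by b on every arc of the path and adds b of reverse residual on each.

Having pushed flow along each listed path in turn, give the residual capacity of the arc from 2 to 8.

Residual capacity of (2,8): 13

after path 1 (4→2→8→7→1→11→0, push 9): res(2,8)=6
after path 2 (4→2→0, push 10): res(2,8)=6
after path 3 (4→6→0, push 3): res(2,8)=6
after path 4 (4→9→0, push 3): res(2,8)=6
after path 5 (4→6→8→2→0, push 1): res(2,8)=7
after path 6 (4→9→8→2→0, push 1): res(2,8)=8
after path 7 (4→9→3→8→2→0, push 5): res(2,8)=13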